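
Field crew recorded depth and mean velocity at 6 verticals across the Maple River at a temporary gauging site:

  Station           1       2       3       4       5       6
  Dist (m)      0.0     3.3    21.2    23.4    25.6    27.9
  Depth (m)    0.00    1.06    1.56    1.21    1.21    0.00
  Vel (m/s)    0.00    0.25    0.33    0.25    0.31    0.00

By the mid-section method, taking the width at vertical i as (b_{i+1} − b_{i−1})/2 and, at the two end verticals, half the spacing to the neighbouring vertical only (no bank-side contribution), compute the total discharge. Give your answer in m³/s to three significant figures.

w_2 = (21.2 − 0.0)/2 = 10.6 m; q_2 = 0.25 × 1.06 × 10.6 = 2.809 m³/s
w_3 = (23.4 − 3.3)/2 = 10.05 m; q_3 = 0.33 × 1.56 × 10.05 = 5.174 m³/s
w_4 = (25.6 − 21.2)/2 = 2.2 m; q_4 = 0.25 × 1.21 × 2.2 = 0.6655 m³/s
w_5 = (27.9 − 23.4)/2 = 2.25 m; q_5 = 0.31 × 1.21 × 2.25 = 0.8440 m³/s
Stations 1, 6 contribute zero (depth or velocity is 0).
Q = Σ qᵢ = 9.492 m³/s

9.49 m³/s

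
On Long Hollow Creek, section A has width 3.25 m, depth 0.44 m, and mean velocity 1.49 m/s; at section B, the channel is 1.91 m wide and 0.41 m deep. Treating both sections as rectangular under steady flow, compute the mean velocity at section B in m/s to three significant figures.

Q = A₁V₁ = (3.25×0.44) × 1.49 = 2.131 m³/s
A₂ = 1.91 × 0.41 = 0.7831 m²
V₂ = Q/A₂ = 2.131/0.7831 = 2.721 m/s

2.72 m/s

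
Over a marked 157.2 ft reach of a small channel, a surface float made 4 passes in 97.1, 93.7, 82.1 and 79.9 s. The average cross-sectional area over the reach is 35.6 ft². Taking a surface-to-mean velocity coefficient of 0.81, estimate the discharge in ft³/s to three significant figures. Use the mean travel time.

t̄ = (97.1 + 93.7 + 82.1 + 79.9) / 4 = 88.2 s
v_surface = L / t̄ = 157.2 / 88.2 = 1.782 ft/s
v_mean = 0.81 × 1.782 = 1.444 ft/s
Q = A × v_mean = 35.6 × 1.444 = 51.39 ft³/s

51.4 ft³/s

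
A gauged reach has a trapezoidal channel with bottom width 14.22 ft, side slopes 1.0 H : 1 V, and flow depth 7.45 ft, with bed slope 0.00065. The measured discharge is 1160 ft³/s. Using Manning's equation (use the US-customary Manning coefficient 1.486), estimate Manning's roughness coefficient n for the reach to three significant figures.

A = (b + z·y)·y = (14.22 + 1.0×7.45)×7.45 = 161.4 ft²
P = b + 2y√(1+z²) = 14.22 + 2×7.45×√(1+1.0²) = 35.29 ft
R = A/P = 161.4/35.29 = 4.574 ft
n = (1.486/Q)·A·R^(2/3)·S^(1/2) = (1.486/1160) × 161.4 × 2.756 × 0.02550 = 0.01453

0.0145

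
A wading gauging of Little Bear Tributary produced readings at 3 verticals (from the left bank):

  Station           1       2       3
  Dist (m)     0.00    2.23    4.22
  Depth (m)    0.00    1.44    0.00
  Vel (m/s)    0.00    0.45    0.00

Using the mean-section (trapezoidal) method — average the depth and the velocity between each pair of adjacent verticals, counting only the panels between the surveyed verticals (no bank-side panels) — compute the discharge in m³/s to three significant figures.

0.684 m³/s

Panel 1-2: Δb = 2.23 m, d̄ = (0.00+1.44)/2 = 0.72, v̄ = (0.00+0.45)/2 = 0.225 → q = 2.23×0.72×0.225 = 0.3613 m³/s
Panel 2-3: Δb = 1.99 m, d̄ = (1.44+0.00)/2 = 0.72, v̄ = (0.45+0.00)/2 = 0.225 → q = 1.99×0.72×0.225 = 0.3224 m³/s
Q = Σ q = 0.6836 m³/s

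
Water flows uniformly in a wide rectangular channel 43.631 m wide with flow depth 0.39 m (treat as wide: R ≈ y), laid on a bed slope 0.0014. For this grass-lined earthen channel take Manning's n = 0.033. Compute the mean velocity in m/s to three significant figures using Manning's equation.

0.605 m/s

A = b·y = 43.631 × 0.39 = 17.02 m²
Wide channel: R ≈ y = 0.39 m
Q = (1/n)·A·R^(2/3)·S^(1/2) = (1/0.033) × 17.02 × 0.3900^(2/3) × 0.0014^(1/2) = 10.30 m³/s
V = Q/A = 10.30/17.02 = 0.6052 m/s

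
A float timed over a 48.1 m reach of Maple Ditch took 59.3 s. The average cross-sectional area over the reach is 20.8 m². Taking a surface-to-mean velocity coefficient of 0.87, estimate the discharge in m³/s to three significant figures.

14.7 m³/s

v_surface = L / t̄ = 48.1 / 59.3 = 0.8111 m/s
v_mean = 0.87 × 0.8111 = 0.7057 m/s
Q = A × v_mean = 20.8 × 0.7057 = 14.68 m³/s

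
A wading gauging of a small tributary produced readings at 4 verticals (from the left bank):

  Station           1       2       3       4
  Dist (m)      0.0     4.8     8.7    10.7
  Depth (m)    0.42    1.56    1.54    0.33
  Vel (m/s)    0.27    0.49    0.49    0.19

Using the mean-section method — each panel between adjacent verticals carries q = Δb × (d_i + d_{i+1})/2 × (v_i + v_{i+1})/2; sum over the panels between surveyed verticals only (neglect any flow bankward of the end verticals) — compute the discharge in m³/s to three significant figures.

5.40 m³/s

Panel 1-2: Δb = 4.8 m, d̄ = (0.42+1.56)/2 = 0.99, v̄ = (0.27+0.49)/2 = 0.38 → q = 4.8×0.99×0.38 = 1.806 m³/s
Panel 2-3: Δb = 3.9 m, d̄ = (1.56+1.54)/2 = 1.55, v̄ = (0.49+0.49)/2 = 0.49 → q = 3.9×1.55×0.49 = 2.962 m³/s
Panel 3-4: Δb = 2 m, d̄ = (1.54+0.33)/2 = 0.935, v̄ = (0.49+0.19)/2 = 0.34 → q = 2×0.935×0.34 = 0.6358 m³/s
Q = Σ q = 5.404 m³/s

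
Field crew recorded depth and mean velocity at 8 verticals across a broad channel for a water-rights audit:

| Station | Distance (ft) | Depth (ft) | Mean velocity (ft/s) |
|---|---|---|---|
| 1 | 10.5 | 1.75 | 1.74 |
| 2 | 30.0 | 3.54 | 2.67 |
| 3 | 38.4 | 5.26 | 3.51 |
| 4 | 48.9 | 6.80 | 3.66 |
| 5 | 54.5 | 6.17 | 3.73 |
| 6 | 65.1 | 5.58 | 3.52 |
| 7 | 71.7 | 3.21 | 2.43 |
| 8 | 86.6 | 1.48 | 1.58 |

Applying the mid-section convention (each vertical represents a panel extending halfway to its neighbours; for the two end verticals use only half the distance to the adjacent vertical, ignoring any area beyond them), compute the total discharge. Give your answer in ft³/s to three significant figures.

w_1 = (30.0 − 10.5)/2 = 9.75 ft; q_1 = 1.74 × 1.75 × 9.75 = 29.69 ft³/s
w_2 = (38.4 − 10.5)/2 = 13.95 ft; q_2 = 2.67 × 3.54 × 13.95 = 131.9 ft³/s
w_3 = (48.9 − 30.0)/2 = 9.45 ft; q_3 = 3.51 × 5.26 × 9.45 = 174.5 ft³/s
w_4 = (54.5 − 38.4)/2 = 8.05 ft; q_4 = 3.66 × 6.80 × 8.05 = 200.3 ft³/s
w_5 = (65.1 − 48.9)/2 = 8.1 ft; q_5 = 3.73 × 6.17 × 8.1 = 186.4 ft³/s
w_6 = (71.7 − 54.5)/2 = 8.6 ft; q_6 = 3.52 × 5.58 × 8.6 = 168.9 ft³/s
w_7 = (86.6 − 65.1)/2 = 10.75 ft; q_7 = 2.43 × 3.21 × 10.75 = 83.85 ft³/s
w_8 = (86.6 − 71.7)/2 = 7.45 ft; q_8 = 1.58 × 1.48 × 7.45 = 17.42 ft³/s
Q = Σ qᵢ = 993.0 ft³/s

993 ft³/s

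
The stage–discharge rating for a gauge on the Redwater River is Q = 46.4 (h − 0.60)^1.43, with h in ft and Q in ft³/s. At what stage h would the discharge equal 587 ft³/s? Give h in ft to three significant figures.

h − h₀ = (Q/C)^(1/b) = (587/46.4)^(1/1.43) = 5.898 ft
h = 0.60 + 5.898 = 6.498 ft

6.50 ft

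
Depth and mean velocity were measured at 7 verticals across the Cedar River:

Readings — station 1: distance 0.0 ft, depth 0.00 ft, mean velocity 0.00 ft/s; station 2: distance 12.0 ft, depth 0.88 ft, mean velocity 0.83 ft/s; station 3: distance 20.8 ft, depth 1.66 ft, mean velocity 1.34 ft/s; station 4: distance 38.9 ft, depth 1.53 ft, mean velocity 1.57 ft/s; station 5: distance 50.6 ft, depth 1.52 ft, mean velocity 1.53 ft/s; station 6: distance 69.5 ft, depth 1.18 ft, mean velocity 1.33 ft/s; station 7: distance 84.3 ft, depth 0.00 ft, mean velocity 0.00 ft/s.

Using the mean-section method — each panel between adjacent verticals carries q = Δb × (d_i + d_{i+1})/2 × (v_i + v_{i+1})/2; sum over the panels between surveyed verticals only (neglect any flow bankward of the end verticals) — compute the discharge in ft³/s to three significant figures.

126 ft³/s

Panel 1-2: Δb = 12 ft, d̄ = (0.00+0.88)/2 = 0.44, v̄ = (0.00+0.83)/2 = 0.415 → q = 12×0.44×0.415 = 2.191 ft³/s
Panel 2-3: Δb = 8.8 ft, d̄ = (0.88+1.66)/2 = 1.27, v̄ = (0.83+1.34)/2 = 1.085 → q = 8.8×1.27×1.085 = 12.13 ft³/s
Panel 3-4: Δb = 18.1 ft, d̄ = (1.66+1.53)/2 = 1.595, v̄ = (1.34+1.57)/2 = 1.455 → q = 18.1×1.595×1.455 = 42.01 ft³/s
Panel 4-5: Δb = 11.7 ft, d̄ = (1.53+1.52)/2 = 1.525, v̄ = (1.57+1.53)/2 = 1.55 → q = 11.7×1.525×1.55 = 27.66 ft³/s
Panel 5-6: Δb = 18.9 ft, d̄ = (1.52+1.18)/2 = 1.35, v̄ = (1.53+1.33)/2 = 1.43 → q = 18.9×1.35×1.43 = 36.49 ft³/s
Panel 6-7: Δb = 14.8 ft, d̄ = (1.18+0.00)/2 = 0.59, v̄ = (1.33+0.00)/2 = 0.665 → q = 14.8×0.59×0.665 = 5.807 ft³/s
Q = Σ q = 126.3 ft³/s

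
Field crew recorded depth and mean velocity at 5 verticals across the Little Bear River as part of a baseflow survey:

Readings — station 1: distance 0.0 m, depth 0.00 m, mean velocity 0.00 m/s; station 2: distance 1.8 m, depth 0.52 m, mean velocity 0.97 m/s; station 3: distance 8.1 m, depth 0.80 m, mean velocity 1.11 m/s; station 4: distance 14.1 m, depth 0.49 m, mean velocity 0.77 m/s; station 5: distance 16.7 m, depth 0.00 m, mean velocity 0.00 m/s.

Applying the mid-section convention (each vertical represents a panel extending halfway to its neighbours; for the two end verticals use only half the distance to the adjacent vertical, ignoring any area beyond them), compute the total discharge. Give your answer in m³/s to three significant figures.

9.13 m³/s

w_2 = (8.1 − 0.0)/2 = 4.05 m; q_2 = 0.97 × 0.52 × 4.05 = 2.043 m³/s
w_3 = (14.1 − 1.8)/2 = 6.15 m; q_3 = 1.11 × 0.80 × 6.15 = 5.461 m³/s
w_4 = (16.7 − 8.1)/2 = 4.3 m; q_4 = 0.77 × 0.49 × 4.3 = 1.622 m³/s
Stations 1, 5 contribute zero (depth or velocity is 0).
Q = Σ qᵢ = 9.126 m³/s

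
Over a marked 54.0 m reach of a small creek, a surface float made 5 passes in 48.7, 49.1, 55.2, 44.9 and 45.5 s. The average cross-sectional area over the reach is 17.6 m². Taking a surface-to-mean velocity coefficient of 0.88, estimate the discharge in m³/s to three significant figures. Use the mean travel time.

17.2 m³/s

t̄ = (48.7 + 49.1 + 55.2 + 44.9 + 45.5) / 5 = 48.68 s
v_surface = L / t̄ = 54.0 / 48.68 = 1.109 m/s
v_mean = 0.88 × 1.109 = 0.9762 m/s
Q = A × v_mean = 17.6 × 0.9762 = 17.18 m³/s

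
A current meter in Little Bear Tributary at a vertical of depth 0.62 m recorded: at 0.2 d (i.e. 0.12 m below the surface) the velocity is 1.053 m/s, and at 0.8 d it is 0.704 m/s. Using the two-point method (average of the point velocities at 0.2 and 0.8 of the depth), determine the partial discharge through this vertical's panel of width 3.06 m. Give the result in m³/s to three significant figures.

v̄ = (1.053 + 0.704) / 2 = 0.8785 m/s
q = v̄ × d × w = 0.8785 × 0.62 × 3.06 = 1.667 m³/s

1.67 m³/s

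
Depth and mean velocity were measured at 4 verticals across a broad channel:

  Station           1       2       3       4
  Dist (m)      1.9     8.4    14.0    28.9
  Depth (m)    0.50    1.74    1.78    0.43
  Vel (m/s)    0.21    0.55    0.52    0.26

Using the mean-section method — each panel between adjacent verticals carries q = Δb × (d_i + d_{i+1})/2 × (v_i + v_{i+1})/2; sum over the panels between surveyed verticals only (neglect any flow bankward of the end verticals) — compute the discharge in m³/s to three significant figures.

14.5 m³/s

Panel 1-2: Δb = 6.5 m, d̄ = (0.50+1.74)/2 = 1.12, v̄ = (0.21+0.55)/2 = 0.38 → q = 6.5×1.12×0.38 = 2.766 m³/s
Panel 2-3: Δb = 5.6 m, d̄ = (1.74+1.78)/2 = 1.76, v̄ = (0.55+0.52)/2 = 0.535 → q = 5.6×1.76×0.535 = 5.273 m³/s
Panel 3-4: Δb = 14.9 m, d̄ = (1.78+0.43)/2 = 1.105, v̄ = (0.52+0.26)/2 = 0.39 → q = 14.9×1.105×0.39 = 6.421 m³/s
Q = Σ q = 14.46 m³/s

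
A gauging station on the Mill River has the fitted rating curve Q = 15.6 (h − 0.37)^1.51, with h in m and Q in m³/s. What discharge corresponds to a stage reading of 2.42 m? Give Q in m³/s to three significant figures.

Q = 15.6 × (2.42 − 0.37)^1.51 = 15.6 × 2.05^1.51 = 46.12 m³/s

46.1 m³/s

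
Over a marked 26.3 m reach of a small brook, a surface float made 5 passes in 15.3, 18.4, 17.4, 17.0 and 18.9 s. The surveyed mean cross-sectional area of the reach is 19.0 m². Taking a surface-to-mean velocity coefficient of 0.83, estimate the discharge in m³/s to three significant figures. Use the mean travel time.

23.8 m³/s

t̄ = (15.3 + 18.4 + 17.4 + 17.0 + 18.9) / 5 = 17.4 s
v_surface = L / t̄ = 26.3 / 17.4 = 1.511 m/s
v_mean = 0.83 × 1.511 = 1.255 m/s
Q = A × v_mean = 19.0 × 1.255 = 23.84 m³/s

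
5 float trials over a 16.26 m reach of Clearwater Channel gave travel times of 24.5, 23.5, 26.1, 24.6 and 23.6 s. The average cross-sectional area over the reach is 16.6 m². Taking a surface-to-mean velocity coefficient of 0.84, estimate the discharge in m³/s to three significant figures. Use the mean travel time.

9.27 m³/s

t̄ = (24.5 + 23.5 + 26.1 + 24.6 + 23.6) / 5 = 24.46 s
v_surface = L / t̄ = 16.26 / 24.46 = 0.6648 m/s
v_mean = 0.84 × 0.6648 = 0.5584 m/s
Q = A × v_mean = 16.6 × 0.5584 = 9.269 m³/s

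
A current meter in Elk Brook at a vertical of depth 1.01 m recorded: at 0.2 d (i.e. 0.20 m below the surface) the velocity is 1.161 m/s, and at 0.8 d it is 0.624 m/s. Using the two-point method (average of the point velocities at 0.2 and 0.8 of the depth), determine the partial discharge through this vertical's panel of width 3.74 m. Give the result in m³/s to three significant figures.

v̄ = (1.161 + 0.624) / 2 = 0.8925 m/s
q = v̄ × d × w = 0.8925 × 1.01 × 3.74 = 3.371 m³/s

3.37 m³/s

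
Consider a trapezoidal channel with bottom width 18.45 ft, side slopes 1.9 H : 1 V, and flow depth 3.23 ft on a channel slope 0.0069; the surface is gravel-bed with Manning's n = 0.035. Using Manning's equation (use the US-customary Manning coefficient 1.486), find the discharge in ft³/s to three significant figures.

A = (b + z·y)·y = (18.45 + 1.9×3.23)×3.23 = 79.42 ft²
P = b + 2y√(1+z²) = 18.45 + 2×3.23×√(1+1.9²) = 32.32 ft
R = A/P = 79.42/32.32 = 2.457 ft
Q = (1.486/n)·A·R^(2/3)·S^(1/2) = (1.486/0.035) × 79.42 × 2.457^(2/3) × 0.0069^(1/2) = 510.0 ft³/s

510 ft³/s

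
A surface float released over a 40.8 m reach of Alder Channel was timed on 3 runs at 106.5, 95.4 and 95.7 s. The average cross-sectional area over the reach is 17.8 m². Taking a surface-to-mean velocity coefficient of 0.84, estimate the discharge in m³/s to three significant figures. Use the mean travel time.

t̄ = (106.5 + 95.4 + 95.7) / 3 = 99.2 s
v_surface = L / t̄ = 40.8 / 99.2 = 0.4113 m/s
v_mean = 0.84 × 0.4113 = 0.3455 m/s
Q = A × v_mean = 17.8 × 0.3455 = 6.150 m³/s

6.15 m³/s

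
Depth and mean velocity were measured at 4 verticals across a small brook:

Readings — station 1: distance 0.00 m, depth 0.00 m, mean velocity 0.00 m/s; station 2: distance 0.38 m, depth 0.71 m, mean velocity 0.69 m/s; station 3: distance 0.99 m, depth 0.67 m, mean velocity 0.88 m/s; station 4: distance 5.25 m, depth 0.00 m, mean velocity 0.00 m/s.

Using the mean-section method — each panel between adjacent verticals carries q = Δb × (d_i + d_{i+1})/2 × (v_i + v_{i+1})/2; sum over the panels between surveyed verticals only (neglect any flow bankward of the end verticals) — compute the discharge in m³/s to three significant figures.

1.00 m³/s

Panel 1-2: Δb = 0.38 m, d̄ = (0.00+0.71)/2 = 0.355, v̄ = (0.00+0.69)/2 = 0.345 → q = 0.38×0.355×0.345 = 0.04654 m³/s
Panel 2-3: Δb = 0.61 m, d̄ = (0.71+0.67)/2 = 0.69, v̄ = (0.69+0.88)/2 = 0.785 → q = 0.61×0.69×0.785 = 0.3304 m³/s
Panel 3-4: Δb = 4.26 m, d̄ = (0.67+0.00)/2 = 0.335, v̄ = (0.88+0.00)/2 = 0.44 → q = 4.26×0.335×0.44 = 0.6279 m³/s
Q = Σ q = 1.005 m³/s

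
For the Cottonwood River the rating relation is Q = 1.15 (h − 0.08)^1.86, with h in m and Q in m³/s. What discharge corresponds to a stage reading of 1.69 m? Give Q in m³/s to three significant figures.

2.79 m³/s

Q = 1.15 × (1.69 − 0.08)^1.86 = 1.15 × 1.61^1.86 = 2.789 m³/s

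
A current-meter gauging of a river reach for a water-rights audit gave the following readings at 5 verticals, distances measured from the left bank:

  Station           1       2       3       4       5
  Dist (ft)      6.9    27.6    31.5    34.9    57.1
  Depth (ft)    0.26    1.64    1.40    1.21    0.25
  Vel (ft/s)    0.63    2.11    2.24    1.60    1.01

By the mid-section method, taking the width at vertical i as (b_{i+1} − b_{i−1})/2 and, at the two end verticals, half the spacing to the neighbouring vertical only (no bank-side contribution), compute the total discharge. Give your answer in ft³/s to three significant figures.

83.3 ft³/s

w_1 = (27.6 − 6.9)/2 = 10.35 ft; q_1 = 0.63 × 0.26 × 10.35 = 1.695 ft³/s
w_2 = (31.5 − 6.9)/2 = 12.3 ft; q_2 = 2.11 × 1.64 × 12.3 = 42.56 ft³/s
w_3 = (34.9 − 27.6)/2 = 3.65 ft; q_3 = 2.24 × 1.40 × 3.65 = 11.45 ft³/s
w_4 = (57.1 − 31.5)/2 = 12.8 ft; q_4 = 1.60 × 1.21 × 12.8 = 24.78 ft³/s
w_5 = (57.1 − 34.9)/2 = 11.1 ft; q_5 = 1.01 × 0.25 × 11.1 = 2.803 ft³/s
Q = Σ qᵢ = 83.29 ft³/s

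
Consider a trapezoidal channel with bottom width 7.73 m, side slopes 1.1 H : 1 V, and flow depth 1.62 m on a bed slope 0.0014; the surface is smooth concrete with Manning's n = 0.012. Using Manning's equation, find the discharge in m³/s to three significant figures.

55.1 m³/s

A = (b + z·y)·y = (7.73 + 1.1×1.62)×1.62 = 15.41 m²
P = b + 2y√(1+z²) = 7.73 + 2×1.62×√(1+1.1²) = 12.55 m
R = A/P = 15.41/12.55 = 1.228 m
Q = (1/n)·A·R^(2/3)·S^(1/2) = (1/0.012) × 15.41 × 1.228^(2/3) × 0.0014^(1/2) = 55.10 m³/s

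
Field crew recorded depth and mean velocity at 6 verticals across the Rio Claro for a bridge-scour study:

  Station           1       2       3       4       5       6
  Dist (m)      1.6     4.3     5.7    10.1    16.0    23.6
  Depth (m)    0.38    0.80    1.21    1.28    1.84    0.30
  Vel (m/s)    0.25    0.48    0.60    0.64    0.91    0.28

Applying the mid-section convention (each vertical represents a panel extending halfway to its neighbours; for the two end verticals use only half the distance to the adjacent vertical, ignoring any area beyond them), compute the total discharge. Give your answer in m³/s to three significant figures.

18.9 m³/s

w_1 = (4.3 − 1.6)/2 = 1.35 m; q_1 = 0.25 × 0.38 × 1.35 = 0.1283 m³/s
w_2 = (5.7 − 1.6)/2 = 2.05 m; q_2 = 0.48 × 0.80 × 2.05 = 0.7872 m³/s
w_3 = (10.1 − 4.3)/2 = 2.9 m; q_3 = 0.60 × 1.21 × 2.9 = 2.105 m³/s
w_4 = (16.0 − 5.7)/2 = 5.15 m; q_4 = 0.64 × 1.28 × 5.15 = 4.219 m³/s
w_5 = (23.6 − 10.1)/2 = 6.75 m; q_5 = 0.91 × 1.84 × 6.75 = 11.30 m³/s
w_6 = (23.6 − 16.0)/2 = 3.8 m; q_6 = 0.28 × 0.30 × 3.8 = 0.3192 m³/s
Q = Σ qᵢ = 18.86 m³/s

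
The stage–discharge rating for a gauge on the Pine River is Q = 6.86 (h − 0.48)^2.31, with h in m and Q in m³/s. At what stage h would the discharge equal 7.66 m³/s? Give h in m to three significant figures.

h − h₀ = (Q/C)^(1/b) = (7.66/6.86)^(1/2.31) = 1.049 m
h = 0.48 + 1.049 = 1.529 m

1.53 m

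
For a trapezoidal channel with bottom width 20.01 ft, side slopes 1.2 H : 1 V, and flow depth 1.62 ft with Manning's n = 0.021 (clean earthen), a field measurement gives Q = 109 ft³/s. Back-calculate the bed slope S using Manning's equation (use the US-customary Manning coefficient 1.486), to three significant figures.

A = (b + z·y)·y = (20.01 + 1.2×1.62)×1.62 = 35.57 ft²
P = b + 2y√(1+z²) = 20.01 + 2×1.62×√(1+1.2²) = 25.07 ft
R = A/P = 35.57/25.07 = 1.419 ft
S = (Q·n / (1.486·A·R^(2/3)))² = (109×0.021 / (1.486×35.57×1.263))² = 0.001177

0.00118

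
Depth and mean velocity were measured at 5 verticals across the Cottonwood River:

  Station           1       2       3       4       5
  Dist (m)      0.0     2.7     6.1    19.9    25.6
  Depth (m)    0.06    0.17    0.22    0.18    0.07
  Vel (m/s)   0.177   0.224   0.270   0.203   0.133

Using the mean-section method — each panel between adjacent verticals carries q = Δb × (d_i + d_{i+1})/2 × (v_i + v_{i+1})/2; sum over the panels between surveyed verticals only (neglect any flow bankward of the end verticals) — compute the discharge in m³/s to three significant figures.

0.998 m³/s

Panel 1-2: Δb = 2.7 m, d̄ = (0.06+0.17)/2 = 0.115, v̄ = (0.177+0.224)/2 = 0.2005 → q = 2.7×0.115×0.2005 = 0.06226 m³/s
Panel 2-3: Δb = 3.4 m, d̄ = (0.17+0.22)/2 = 0.195, v̄ = (0.224+0.270)/2 = 0.247 → q = 3.4×0.195×0.247 = 0.1638 m³/s
Panel 3-4: Δb = 13.8 m, d̄ = (0.22+0.18)/2 = 0.2, v̄ = (0.270+0.203)/2 = 0.2365 → q = 13.8×0.2×0.2365 = 0.6527 m³/s
Panel 4-5: Δb = 5.7 m, d̄ = (0.18+0.07)/2 = 0.125, v̄ = (0.203+0.133)/2 = 0.168 → q = 5.7×0.125×0.168 = 0.1197 m³/s
Q = Σ q = 0.9985 m³/s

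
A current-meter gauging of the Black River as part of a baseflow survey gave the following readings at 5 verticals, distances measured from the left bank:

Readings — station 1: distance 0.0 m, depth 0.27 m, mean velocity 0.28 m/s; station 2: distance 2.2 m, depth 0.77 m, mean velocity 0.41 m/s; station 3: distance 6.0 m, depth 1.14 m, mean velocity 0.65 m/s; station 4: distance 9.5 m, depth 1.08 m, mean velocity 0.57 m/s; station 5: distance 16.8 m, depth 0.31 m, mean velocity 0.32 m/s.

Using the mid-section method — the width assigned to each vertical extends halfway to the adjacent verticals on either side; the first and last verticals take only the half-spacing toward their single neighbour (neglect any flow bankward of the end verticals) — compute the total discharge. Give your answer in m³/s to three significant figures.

7.42 m³/s

w_1 = (2.2 − 0.0)/2 = 1.1 m; q_1 = 0.28 × 0.27 × 1.1 = 0.08316 m³/s
w_2 = (6.0 − 0.0)/2 = 3 m; q_2 = 0.41 × 0.77 × 3 = 0.9471 m³/s
w_3 = (9.5 − 2.2)/2 = 3.65 m; q_3 = 0.65 × 1.14 × 3.65 = 2.705 m³/s
w_4 = (16.8 − 6.0)/2 = 5.4 m; q_4 = 0.57 × 1.08 × 5.4 = 3.324 m³/s
w_5 = (16.8 − 9.5)/2 = 3.65 m; q_5 = 0.32 × 0.31 × 3.65 = 0.3621 m³/s
Q = Σ qᵢ = 7.421 m³/s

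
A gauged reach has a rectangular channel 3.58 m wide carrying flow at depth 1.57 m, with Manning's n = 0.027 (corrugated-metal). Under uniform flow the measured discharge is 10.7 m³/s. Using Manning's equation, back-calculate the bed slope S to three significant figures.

0.00335

A = b·y = 3.58 × 1.57 = 5.621 m²
P = b + 2y = 3.58 + 2×1.57 = 6.720 m
R = A/P = 5.621/6.720 = 0.8364 m
S = (Q·n / (1·A·R^(2/3)))² = (10.7×0.027 / (1×5.621×0.8877))² = 0.003353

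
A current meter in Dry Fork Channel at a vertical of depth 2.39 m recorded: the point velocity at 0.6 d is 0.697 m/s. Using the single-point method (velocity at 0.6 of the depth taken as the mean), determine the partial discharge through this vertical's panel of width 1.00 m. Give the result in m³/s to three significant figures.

1.67 m³/s

v̄ = v₀.₆ = 0.697 m/s
q = v̄ × d × w = 0.6970 × 2.39 × 1.00 = 1.666 m³/s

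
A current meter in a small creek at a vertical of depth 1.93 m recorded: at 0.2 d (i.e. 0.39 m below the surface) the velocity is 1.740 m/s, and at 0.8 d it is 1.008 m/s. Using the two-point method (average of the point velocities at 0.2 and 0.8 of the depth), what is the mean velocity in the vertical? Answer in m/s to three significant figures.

1.37 m/s

v̄ = (1.740 + 1.008) / 2 = 1.374 m/s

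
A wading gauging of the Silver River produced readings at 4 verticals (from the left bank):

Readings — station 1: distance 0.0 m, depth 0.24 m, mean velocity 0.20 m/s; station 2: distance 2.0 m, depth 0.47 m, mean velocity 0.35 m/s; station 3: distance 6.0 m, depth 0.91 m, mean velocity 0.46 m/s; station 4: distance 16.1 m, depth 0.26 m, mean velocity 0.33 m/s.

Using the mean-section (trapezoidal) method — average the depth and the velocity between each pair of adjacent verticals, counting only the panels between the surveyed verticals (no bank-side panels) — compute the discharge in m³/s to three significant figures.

Panel 1-2: Δb = 2 m, d̄ = (0.24+0.47)/2 = 0.355, v̄ = (0.20+0.35)/2 = 0.275 → q = 2×0.355×0.275 = 0.1953 m³/s
Panel 2-3: Δb = 4 m, d̄ = (0.47+0.91)/2 = 0.69, v̄ = (0.35+0.46)/2 = 0.405 → q = 4×0.69×0.405 = 1.118 m³/s
Panel 3-4: Δb = 10.1 m, d̄ = (0.91+0.26)/2 = 0.585, v̄ = (0.46+0.33)/2 = 0.395 → q = 10.1×0.585×0.395 = 2.334 m³/s
Q = Σ q = 3.647 m³/s

3.65 m³/s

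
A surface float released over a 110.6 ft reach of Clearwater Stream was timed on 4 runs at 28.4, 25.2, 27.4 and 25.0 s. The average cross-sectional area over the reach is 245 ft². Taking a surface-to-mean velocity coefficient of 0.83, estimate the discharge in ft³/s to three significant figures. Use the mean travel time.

t̄ = (28.4 + 25.2 + 27.4 + 25.0) / 4 = 26.5 s
v_surface = L / t̄ = 110.6 / 26.5 = 4.174 ft/s
v_mean = 0.83 × 4.174 = 3.464 ft/s
Q = A × v_mean = 245 × 3.464 = 848.7 ft³/s

849 ft³/s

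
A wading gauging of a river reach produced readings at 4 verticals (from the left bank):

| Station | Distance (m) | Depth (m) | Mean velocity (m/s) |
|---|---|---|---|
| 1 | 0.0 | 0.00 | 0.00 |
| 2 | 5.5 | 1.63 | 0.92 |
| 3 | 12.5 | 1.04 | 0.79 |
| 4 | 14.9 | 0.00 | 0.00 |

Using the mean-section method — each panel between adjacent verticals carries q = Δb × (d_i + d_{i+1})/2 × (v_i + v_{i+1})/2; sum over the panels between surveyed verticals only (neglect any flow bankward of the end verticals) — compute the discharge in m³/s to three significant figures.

10.5 m³/s

Panel 1-2: Δb = 5.5 m, d̄ = (0.00+1.63)/2 = 0.815, v̄ = (0.00+0.92)/2 = 0.46 → q = 5.5×0.815×0.46 = 2.062 m³/s
Panel 2-3: Δb = 7 m, d̄ = (1.63+1.04)/2 = 1.335, v̄ = (0.92+0.79)/2 = 0.855 → q = 7×1.335×0.855 = 7.990 m³/s
Panel 3-4: Δb = 2.4 m, d̄ = (1.04+0.00)/2 = 0.52, v̄ = (0.79+0.00)/2 = 0.395 → q = 2.4×0.52×0.395 = 0.4930 m³/s
Q = Σ q = 10.54 m³/s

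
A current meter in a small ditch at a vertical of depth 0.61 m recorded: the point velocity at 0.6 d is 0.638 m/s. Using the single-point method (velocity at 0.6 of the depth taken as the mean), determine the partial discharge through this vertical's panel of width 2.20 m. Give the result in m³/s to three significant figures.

v̄ = v₀.₆ = 0.638 m/s
q = v̄ × d × w = 0.6380 × 0.61 × 2.20 = 0.8562 m³/s

0.856 m³/s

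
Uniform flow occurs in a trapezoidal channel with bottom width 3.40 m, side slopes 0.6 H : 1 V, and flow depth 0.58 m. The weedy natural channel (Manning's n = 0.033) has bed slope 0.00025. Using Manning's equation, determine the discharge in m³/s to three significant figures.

0.618 m³/s

A = (b + z·y)·y = (3.40 + 0.6×0.58)×0.58 = 2.174 m²
P = b + 2y√(1+z²) = 3.40 + 2×0.58×√(1+0.6²) = 4.753 m
R = A/P = 2.174/4.753 = 0.4574 m
Q = (1/n)·A·R^(2/3)·S^(1/2) = (1/0.033) × 2.174 × 0.4574^(2/3) × 0.00025^(1/2) = 0.6183 m³/s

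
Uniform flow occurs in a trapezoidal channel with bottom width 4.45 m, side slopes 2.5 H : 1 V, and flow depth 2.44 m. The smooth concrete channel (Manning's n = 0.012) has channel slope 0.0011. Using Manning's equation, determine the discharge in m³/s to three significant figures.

91.7 m³/s

A = (b + z·y)·y = (4.45 + 2.5×2.44)×2.44 = 25.74 m²
P = b + 2y√(1+z²) = 4.45 + 2×2.44×√(1+2.5²) = 17.59 m
R = A/P = 25.74/17.59 = 1.463 m
Q = (1/n)·A·R^(2/3)·S^(1/2) = (1/0.012) × 25.74 × 1.463^(2/3) × 0.0011^(1/2) = 91.71 m³/s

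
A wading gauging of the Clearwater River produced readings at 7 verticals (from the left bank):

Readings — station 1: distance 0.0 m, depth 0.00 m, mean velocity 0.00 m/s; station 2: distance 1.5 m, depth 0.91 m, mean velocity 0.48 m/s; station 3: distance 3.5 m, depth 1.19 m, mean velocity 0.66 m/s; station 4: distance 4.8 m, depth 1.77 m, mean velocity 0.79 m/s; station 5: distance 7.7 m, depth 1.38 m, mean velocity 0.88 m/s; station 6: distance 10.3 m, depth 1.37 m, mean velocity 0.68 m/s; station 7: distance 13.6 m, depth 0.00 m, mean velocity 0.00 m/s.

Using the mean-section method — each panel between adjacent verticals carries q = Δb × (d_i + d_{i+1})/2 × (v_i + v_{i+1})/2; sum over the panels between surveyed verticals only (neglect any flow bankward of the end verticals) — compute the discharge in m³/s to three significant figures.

10.1 m³/s

Panel 1-2: Δb = 1.5 m, d̄ = (0.00+0.91)/2 = 0.455, v̄ = (0.00+0.48)/2 = 0.24 → q = 1.5×0.455×0.24 = 0.1638 m³/s
Panel 2-3: Δb = 2 m, d̄ = (0.91+1.19)/2 = 1.05, v̄ = (0.48+0.66)/2 = 0.57 → q = 2×1.05×0.57 = 1.197 m³/s
Panel 3-4: Δb = 1.3 m, d̄ = (1.19+1.77)/2 = 1.48, v̄ = (0.66+0.79)/2 = 0.725 → q = 1.3×1.48×0.725 = 1.395 m³/s
Panel 4-5: Δb = 2.9 m, d̄ = (1.77+1.38)/2 = 1.575, v̄ = (0.79+0.88)/2 = 0.835 → q = 2.9×1.575×0.835 = 3.814 m³/s
Panel 5-6: Δb = 2.6 m, d̄ = (1.38+1.37)/2 = 1.375, v̄ = (0.88+0.68)/2 = 0.78 → q = 2.6×1.375×0.78 = 2.789 m³/s
Panel 6-7: Δb = 3.3 m, d̄ = (1.37+0.00)/2 = 0.685, v̄ = (0.68+0.00)/2 = 0.34 → q = 3.3×0.685×0.34 = 0.7686 m³/s
Q = Σ q = 10.13 m³/s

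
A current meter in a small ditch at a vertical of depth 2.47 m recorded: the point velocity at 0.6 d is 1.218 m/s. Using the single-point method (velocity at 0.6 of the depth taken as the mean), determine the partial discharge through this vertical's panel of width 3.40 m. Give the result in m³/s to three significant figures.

10.2 m³/s

v̄ = v₀.₆ = 1.218 m/s
q = v̄ × d × w = 1.218 × 2.47 × 3.40 = 10.23 m³/s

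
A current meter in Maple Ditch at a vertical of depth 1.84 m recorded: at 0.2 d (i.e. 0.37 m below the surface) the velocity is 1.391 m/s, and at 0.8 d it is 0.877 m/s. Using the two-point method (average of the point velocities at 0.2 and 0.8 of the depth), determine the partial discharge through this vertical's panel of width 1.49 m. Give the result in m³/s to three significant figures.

3.11 m³/s

v̄ = (1.391 + 0.877) / 2 = 1.134 m/s
q = v̄ × d × w = 1.134 × 1.84 × 1.49 = 3.109 m³/s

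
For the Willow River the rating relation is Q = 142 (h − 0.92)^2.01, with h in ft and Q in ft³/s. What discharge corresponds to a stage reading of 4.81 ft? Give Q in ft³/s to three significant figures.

2180 ft³/s

Q = 142 × (4.81 − 0.92)^2.01 = 142 × 3.89^2.01 = 2178 ft³/s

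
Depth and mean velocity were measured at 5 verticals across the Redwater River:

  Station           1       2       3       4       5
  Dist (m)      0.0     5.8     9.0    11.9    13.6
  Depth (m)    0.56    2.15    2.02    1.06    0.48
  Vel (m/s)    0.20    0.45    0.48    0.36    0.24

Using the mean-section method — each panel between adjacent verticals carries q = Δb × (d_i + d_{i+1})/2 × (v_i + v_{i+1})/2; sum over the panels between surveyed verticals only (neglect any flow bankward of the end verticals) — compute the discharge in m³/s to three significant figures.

7.93 m³/s

Panel 1-2: Δb = 5.8 m, d̄ = (0.56+2.15)/2 = 1.355, v̄ = (0.20+0.45)/2 = 0.325 → q = 5.8×1.355×0.325 = 2.554 m³/s
Panel 2-3: Δb = 3.2 m, d̄ = (2.15+2.02)/2 = 2.085, v̄ = (0.45+0.48)/2 = 0.465 → q = 3.2×2.085×0.465 = 3.102 m³/s
Panel 3-4: Δb = 2.9 m, d̄ = (2.02+1.06)/2 = 1.54, v̄ = (0.48+0.36)/2 = 0.42 → q = 2.9×1.54×0.42 = 1.876 m³/s
Panel 4-5: Δb = 1.7 m, d̄ = (1.06+0.48)/2 = 0.77, v̄ = (0.36+0.24)/2 = 0.3 → q = 1.7×0.77×0.3 = 0.3927 m³/s
Q = Σ q = 7.925 m³/s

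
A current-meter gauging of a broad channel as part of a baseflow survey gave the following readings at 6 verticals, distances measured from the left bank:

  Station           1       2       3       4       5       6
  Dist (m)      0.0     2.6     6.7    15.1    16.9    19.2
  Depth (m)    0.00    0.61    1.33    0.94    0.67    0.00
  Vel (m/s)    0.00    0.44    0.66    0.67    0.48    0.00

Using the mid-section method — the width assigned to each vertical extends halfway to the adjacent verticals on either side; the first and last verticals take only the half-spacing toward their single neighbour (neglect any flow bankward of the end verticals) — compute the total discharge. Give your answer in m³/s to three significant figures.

10.3 m³/s

w_2 = (6.7 − 0.0)/2 = 3.35 m; q_2 = 0.44 × 0.61 × 3.35 = 0.8991 m³/s
w_3 = (15.1 − 2.6)/2 = 6.25 m; q_3 = 0.66 × 1.33 × 6.25 = 5.486 m³/s
w_4 = (16.9 − 6.7)/2 = 5.1 m; q_4 = 0.67 × 0.94 × 5.1 = 3.212 m³/s
w_5 = (19.2 − 15.1)/2 = 2.05 m; q_5 = 0.48 × 0.67 × 2.05 = 0.6593 m³/s
Stations 1, 6 contribute zero (depth or velocity is 0).
Q = Σ qᵢ = 10.26 m³/s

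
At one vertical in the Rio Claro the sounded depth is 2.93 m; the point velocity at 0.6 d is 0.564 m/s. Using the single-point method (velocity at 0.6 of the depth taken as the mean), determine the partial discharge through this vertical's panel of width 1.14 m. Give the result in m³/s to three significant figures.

1.88 m³/s

v̄ = v₀.₆ = 0.564 m/s
q = v̄ × d × w = 0.5640 × 2.93 × 1.14 = 1.884 m³/s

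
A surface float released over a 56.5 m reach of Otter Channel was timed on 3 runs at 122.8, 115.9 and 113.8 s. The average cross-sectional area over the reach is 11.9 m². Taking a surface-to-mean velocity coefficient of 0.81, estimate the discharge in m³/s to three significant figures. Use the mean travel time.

t̄ = (122.8 + 115.9 + 113.8) / 3 = 117.5 s
v_surface = L / t̄ = 56.5 / 117.5 = 0.4809 m/s
v_mean = 0.81 × 0.4809 = 0.3895 m/s
Q = A × v_mean = 11.9 × 0.3895 = 4.635 m³/s

4.63 m³/s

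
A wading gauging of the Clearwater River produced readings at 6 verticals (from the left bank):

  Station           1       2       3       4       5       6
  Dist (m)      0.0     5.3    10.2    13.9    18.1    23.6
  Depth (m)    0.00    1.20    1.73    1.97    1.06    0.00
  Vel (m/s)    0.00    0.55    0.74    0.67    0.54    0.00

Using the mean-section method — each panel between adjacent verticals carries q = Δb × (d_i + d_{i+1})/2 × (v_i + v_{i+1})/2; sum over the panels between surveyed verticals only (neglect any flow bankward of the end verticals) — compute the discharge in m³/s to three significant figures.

Panel 1-2: Δb = 5.3 m, d̄ = (0.00+1.20)/2 = 0.6, v̄ = (0.00+0.55)/2 = 0.275 → q = 5.3×0.6×0.275 = 0.8745 m³/s
Panel 2-3: Δb = 4.9 m, d̄ = (1.20+1.73)/2 = 1.465, v̄ = (0.55+0.74)/2 = 0.645 → q = 4.9×1.465×0.645 = 4.630 m³/s
Panel 3-4: Δb = 3.7 m, d̄ = (1.73+1.97)/2 = 1.85, v̄ = (0.74+0.67)/2 = 0.705 → q = 3.7×1.85×0.705 = 4.826 m³/s
Panel 4-5: Δb = 4.2 m, d̄ = (1.97+1.06)/2 = 1.515, v̄ = (0.67+0.54)/2 = 0.605 → q = 4.2×1.515×0.605 = 3.850 m³/s
Panel 5-6: Δb = 5.5 m, d̄ = (1.06+0.00)/2 = 0.53, v̄ = (0.54+0.00)/2 = 0.27 → q = 5.5×0.53×0.27 = 0.7871 m³/s
Q = Σ q = 14.97 m³/s

15.0 m³/s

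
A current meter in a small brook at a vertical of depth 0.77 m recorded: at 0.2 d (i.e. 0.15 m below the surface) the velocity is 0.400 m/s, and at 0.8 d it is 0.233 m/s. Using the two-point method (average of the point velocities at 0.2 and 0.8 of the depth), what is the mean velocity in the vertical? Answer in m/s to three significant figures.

v̄ = (0.400 + 0.233) / 2 = 0.3165 m/s

0.317 m/s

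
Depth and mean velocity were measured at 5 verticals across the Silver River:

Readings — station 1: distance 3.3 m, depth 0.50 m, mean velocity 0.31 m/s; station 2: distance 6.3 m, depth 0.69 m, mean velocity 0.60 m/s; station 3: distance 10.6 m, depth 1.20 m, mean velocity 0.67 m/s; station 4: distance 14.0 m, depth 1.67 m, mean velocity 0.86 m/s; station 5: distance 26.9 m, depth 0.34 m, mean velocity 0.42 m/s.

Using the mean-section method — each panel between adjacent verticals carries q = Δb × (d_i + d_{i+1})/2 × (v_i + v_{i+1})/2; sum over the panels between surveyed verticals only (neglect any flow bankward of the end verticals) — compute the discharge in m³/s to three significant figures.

Panel 1-2: Δb = 3 m, d̄ = (0.50+0.69)/2 = 0.595, v̄ = (0.31+0.60)/2 = 0.455 → q = 3×0.595×0.455 = 0.8122 m³/s
Panel 2-3: Δb = 4.3 m, d̄ = (0.69+1.20)/2 = 0.945, v̄ = (0.60+0.67)/2 = 0.635 → q = 4.3×0.945×0.635 = 2.580 m³/s
Panel 3-4: Δb = 3.4 m, d̄ = (1.20+1.67)/2 = 1.435, v̄ = (0.67+0.86)/2 = 0.765 → q = 3.4×1.435×0.765 = 3.732 m³/s
Panel 4-5: Δb = 12.9 m, d̄ = (1.67+0.34)/2 = 1.005, v̄ = (0.86+0.42)/2 = 0.64 → q = 12.9×1.005×0.64 = 8.297 m³/s
Q = Σ q = 15.42 m³/s

15.4 m³/s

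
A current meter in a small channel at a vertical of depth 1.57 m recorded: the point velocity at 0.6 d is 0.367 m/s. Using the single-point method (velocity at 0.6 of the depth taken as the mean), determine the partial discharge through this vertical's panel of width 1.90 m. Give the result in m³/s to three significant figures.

1.09 m³/s

v̄ = v₀.₆ = 0.367 m/s
q = v̄ × d × w = 0.3670 × 1.57 × 1.90 = 1.095 m³/s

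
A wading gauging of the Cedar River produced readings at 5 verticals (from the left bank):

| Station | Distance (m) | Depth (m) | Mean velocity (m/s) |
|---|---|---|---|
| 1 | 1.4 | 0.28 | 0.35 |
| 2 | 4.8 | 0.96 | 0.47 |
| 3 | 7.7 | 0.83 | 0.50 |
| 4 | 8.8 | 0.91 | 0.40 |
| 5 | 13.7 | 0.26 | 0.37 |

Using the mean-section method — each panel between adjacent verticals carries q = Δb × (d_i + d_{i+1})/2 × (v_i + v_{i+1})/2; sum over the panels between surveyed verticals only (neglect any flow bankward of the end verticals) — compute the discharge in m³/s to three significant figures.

Panel 1-2: Δb = 3.4 m, d̄ = (0.28+0.96)/2 = 0.62, v̄ = (0.35+0.47)/2 = 0.41 → q = 3.4×0.62×0.41 = 0.8643 m³/s
Panel 2-3: Δb = 2.9 m, d̄ = (0.96+0.83)/2 = 0.895, v̄ = (0.47+0.50)/2 = 0.485 → q = 2.9×0.895×0.485 = 1.259 m³/s
Panel 3-4: Δb = 1.1 m, d̄ = (0.83+0.91)/2 = 0.87, v̄ = (0.50+0.40)/2 = 0.45 → q = 1.1×0.87×0.45 = 0.4307 m³/s
Panel 4-5: Δb = 4.9 m, d̄ = (0.91+0.26)/2 = 0.585, v̄ = (0.40+0.37)/2 = 0.385 → q = 4.9×0.585×0.385 = 1.104 m³/s
Q = Σ q = 3.657 m³/s

3.66 m³/s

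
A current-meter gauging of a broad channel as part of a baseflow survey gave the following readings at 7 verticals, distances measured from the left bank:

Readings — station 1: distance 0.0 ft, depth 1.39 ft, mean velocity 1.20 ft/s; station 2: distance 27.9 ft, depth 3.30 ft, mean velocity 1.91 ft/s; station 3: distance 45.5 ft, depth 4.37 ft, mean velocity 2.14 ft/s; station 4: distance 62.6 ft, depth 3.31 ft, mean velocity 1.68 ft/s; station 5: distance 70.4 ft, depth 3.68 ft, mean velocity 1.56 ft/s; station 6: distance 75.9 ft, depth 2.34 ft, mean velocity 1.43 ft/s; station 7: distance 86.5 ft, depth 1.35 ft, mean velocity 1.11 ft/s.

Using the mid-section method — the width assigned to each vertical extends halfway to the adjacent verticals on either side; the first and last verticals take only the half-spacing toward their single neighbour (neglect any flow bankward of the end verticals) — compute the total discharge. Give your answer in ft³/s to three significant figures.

471 ft³/s

w_1 = (27.9 − 0.0)/2 = 13.95 ft; q_1 = 1.20 × 1.39 × 13.95 = 23.27 ft³/s
w_2 = (45.5 − 0.0)/2 = 22.75 ft; q_2 = 1.91 × 3.30 × 22.75 = 143.4 ft³/s
w_3 = (62.6 − 27.9)/2 = 17.35 ft; q_3 = 2.14 × 4.37 × 17.35 = 162.3 ft³/s
w_4 = (70.4 − 45.5)/2 = 12.45 ft; q_4 = 1.68 × 3.31 × 12.45 = 69.23 ft³/s
w_5 = (75.9 − 62.6)/2 = 6.65 ft; q_5 = 1.56 × 3.68 × 6.65 = 38.18 ft³/s
w_6 = (86.5 − 70.4)/2 = 8.05 ft; q_6 = 1.43 × 2.34 × 8.05 = 26.94 ft³/s
w_7 = (86.5 − 75.9)/2 = 5.3 ft; q_7 = 1.11 × 1.35 × 5.3 = 7.942 ft³/s
Q = Σ qᵢ = 471.2 ft³/s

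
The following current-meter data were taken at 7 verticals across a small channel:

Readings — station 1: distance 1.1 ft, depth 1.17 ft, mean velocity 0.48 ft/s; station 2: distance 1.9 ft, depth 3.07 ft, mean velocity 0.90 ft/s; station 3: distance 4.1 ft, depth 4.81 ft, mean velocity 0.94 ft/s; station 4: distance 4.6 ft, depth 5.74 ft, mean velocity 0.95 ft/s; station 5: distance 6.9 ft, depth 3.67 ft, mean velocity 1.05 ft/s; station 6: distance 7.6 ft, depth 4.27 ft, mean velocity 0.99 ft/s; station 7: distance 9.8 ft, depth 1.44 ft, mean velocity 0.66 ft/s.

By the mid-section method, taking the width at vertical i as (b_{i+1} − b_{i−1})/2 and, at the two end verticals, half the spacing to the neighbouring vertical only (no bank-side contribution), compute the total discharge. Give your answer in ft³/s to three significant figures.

w_1 = (1.9 − 1.1)/2 = 0.4 ft; q_1 = 0.48 × 1.17 × 0.4 = 0.2246 ft³/s
w_2 = (4.1 − 1.1)/2 = 1.5 ft; q_2 = 0.90 × 3.07 × 1.5 = 4.145 ft³/s
w_3 = (4.6 − 1.9)/2 = 1.35 ft; q_3 = 0.94 × 4.81 × 1.35 = 6.104 ft³/s
w_4 = (6.9 − 4.1)/2 = 1.4 ft; q_4 = 0.95 × 5.74 × 1.4 = 7.634 ft³/s
w_5 = (7.6 − 4.6)/2 = 1.5 ft; q_5 = 1.05 × 3.67 × 1.5 = 5.780 ft³/s
w_6 = (9.8 − 6.9)/2 = 1.45 ft; q_6 = 0.99 × 4.27 × 1.45 = 6.130 ft³/s
w_7 = (9.8 − 7.6)/2 = 1.1 ft; q_7 = 0.66 × 1.44 × 1.1 = 1.045 ft³/s
Q = Σ qᵢ = 31.06 ft³/s

31.1 ft³/s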